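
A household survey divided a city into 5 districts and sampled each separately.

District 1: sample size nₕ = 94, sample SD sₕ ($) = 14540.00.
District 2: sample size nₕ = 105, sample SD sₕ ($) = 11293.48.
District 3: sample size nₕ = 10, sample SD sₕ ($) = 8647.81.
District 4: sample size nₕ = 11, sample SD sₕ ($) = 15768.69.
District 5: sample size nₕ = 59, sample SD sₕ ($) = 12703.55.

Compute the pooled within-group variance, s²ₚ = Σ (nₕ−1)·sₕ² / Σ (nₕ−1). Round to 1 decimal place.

165858929.2

1: (94−1)·14540.00² = 93·211411600 = 19661278800
2: (105−1)·11293.48² = 104·127542690.5104 = 13264439813.0816
3: (10−1)·8647.81² = 9·74784617.7961 = 673061560.1649
4: (11−1)·15768.69² = 10·248651584.3161 = 2486515843.161
5: (59−1)·12703.55² = 58·161380182.6025 = 9360050590.945
Numerator = 45445346607.3525; denominator = Σ(nₕ−1) = 274.
s²ₚ = 45445346607.3525/274 = 165858929.224... → 165858929.2.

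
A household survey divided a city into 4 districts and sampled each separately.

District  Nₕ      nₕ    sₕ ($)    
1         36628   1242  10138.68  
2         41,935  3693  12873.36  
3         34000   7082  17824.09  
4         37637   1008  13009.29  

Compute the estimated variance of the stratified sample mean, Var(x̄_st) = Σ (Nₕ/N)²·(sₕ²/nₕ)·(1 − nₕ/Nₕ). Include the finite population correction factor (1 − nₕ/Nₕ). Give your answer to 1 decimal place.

N = 150200. Term for each stratum: Wₕ²sₕ²/nₕ·(1−nₕ/Nₕ).
Var(x̄_st) = 4754.9510 + 3189.9355 + 1819.8712 + 10259.9880 = 20024.7457 → 20024.7.

20024.7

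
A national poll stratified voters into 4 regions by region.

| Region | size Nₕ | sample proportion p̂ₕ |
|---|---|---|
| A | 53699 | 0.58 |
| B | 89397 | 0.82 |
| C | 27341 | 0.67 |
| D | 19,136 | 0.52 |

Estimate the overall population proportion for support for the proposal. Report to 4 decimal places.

0.7001

N = 53699 + 89397 + 27341 + 19136 = 189573.
Overall proportion = Σ (Nₕ/N)·p̂ₕ.
Σ Nₕp̂ₕ = 31145.42 + 73305.54 + 18318.47 + 9950.72 = 132720.15.
132720.15 / 189573 = 0.700100... → 0.7001.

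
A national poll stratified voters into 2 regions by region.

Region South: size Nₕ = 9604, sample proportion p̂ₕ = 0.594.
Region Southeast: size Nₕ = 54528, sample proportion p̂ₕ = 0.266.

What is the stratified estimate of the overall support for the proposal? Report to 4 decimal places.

Wₕ = Nₕ/N with N = 64132: 0.1498, 0.8502.
p̂_st = 0.1498·0.594 + 0.8502·0.266 ≈ 0.315119... → 0.3151.

0.3151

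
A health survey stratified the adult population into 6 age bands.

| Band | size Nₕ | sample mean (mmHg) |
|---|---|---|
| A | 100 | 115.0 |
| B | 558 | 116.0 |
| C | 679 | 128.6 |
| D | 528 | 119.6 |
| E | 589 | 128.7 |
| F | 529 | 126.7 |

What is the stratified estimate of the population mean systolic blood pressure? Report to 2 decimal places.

123.88

x̄_st = (Σ Nₕx̄ₕ) / (Σ Nₕ) = (100·115.0 + 558·116.0 + 679·128.6 + 528·119.6 + 589·128.7 + 529·126.7) / 2983
= 369524.8 / 2983 = 123.8769... → 123.88.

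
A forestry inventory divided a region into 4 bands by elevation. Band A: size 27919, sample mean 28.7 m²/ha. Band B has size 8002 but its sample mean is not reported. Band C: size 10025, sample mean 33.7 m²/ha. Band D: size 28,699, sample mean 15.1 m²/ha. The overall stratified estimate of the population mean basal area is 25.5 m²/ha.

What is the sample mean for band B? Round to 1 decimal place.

41.4

N = 27919 + 8002 + 10025 + 28699 = 74645.
Overall total = μ·N = 25.5·74645 = 1903447.5.
Subtract the known strata: 27919·28.7 + 10025·33.7 + 28699·15.1 = 1572472.7.
Remaining total for band B: 1903447.5 − 1572472.7 = 330974.8.
Divide by its size: 330974.8 / 8002 = 41.362... → 41.4.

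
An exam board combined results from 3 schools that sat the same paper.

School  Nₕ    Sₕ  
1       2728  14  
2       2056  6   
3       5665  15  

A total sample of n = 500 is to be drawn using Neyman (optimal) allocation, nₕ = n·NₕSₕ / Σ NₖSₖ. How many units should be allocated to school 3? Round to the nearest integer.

314

1: NₕSₕ = 2728·14 = 38192
2: NₕSₕ = 2056·6 = 12336
3: NₕSₕ = 5665·15 = 84975
Σ NₕSₕ = 135503.
n_3 = 500·84975/135503 = 313.554... → 314.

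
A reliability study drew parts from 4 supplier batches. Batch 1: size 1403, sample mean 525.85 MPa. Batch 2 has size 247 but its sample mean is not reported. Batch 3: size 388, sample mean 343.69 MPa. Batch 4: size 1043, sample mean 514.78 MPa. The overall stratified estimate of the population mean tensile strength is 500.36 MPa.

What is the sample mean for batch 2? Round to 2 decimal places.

540.79

N = 1403 + 247 + 388 + 1043 = 3081.
Overall total = μ·N = 500.36·3081 = 1541609.16.
Subtract the known strata: 1403·525.85 + 388·343.69 + 1043·514.78 = 1408034.81.
Remaining total for batch 2: 1541609.16 − 1408034.81 = 133574.35.
Divide by its size: 133574.35 / 247 = 540.7868... → 540.79.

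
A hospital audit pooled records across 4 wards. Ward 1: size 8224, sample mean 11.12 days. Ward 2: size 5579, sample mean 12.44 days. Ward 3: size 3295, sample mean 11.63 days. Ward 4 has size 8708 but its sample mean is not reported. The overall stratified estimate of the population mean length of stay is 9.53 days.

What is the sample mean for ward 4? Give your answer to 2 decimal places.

Σ Nₕx̄ₕ = N·μ, so 8708·x̄_4 = 25806·9.53 − (8224·11.12 + 5579·12.44 + 3295·11.63).
= 245931.18 − 199174.49 = 46756.69.
x̄_4 = 46756.69 / 8708 = 5.3694... → 5.37.

5.37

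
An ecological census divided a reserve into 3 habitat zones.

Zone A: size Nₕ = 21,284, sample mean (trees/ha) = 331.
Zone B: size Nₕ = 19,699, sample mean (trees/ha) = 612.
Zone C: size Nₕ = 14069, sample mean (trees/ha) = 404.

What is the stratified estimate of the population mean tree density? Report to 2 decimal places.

450.20

N = 21284 + 19699 + 14069 = 55052.
Overall mean = Σ (Nₕ/N)·x̄ₕ — weight by population share, not a simple average.
Σ Nₕx̄ₕ = 21284·331 + 19699·612 + 14069·404 = 7045004 + 12055788 + 5683876 = 24784668.
Divide by N: 24784668 / 55052 = 450.2047... → 450.20.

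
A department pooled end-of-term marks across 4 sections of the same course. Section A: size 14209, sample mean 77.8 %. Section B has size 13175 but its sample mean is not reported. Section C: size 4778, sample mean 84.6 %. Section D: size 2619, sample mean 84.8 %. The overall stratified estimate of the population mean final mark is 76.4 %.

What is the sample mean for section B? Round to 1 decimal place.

N = 14209 + 13175 + 4778 + 2619 = 34781.
Overall total = μ·N = 76.4·34781 = 2657268.4.
Subtract the known strata: 14209·77.8 + 4778·84.6 + 2619·84.8 = 1731770.2.
Remaining total for section B: 2657268.4 − 1731770.2 = 925498.2.
Divide by its size: 925498.2 / 13175 = 70.247... → 70.2.

70.2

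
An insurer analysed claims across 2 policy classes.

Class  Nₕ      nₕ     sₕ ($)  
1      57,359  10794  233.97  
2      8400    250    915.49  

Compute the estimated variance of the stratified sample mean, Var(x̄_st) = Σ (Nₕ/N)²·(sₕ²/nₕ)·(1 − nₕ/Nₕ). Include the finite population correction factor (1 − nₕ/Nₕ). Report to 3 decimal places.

N = 65759; Wₕ = Nₕ/N.
class 1: (57359/65759)²·233.97²/10794·(1 − 10794/57359) = 3.132483
class 2: (8400/65759)²·915.49²/250·(1 − 250/8400) = 53.075451
Sum = 56.207934 → 56.208.

56.208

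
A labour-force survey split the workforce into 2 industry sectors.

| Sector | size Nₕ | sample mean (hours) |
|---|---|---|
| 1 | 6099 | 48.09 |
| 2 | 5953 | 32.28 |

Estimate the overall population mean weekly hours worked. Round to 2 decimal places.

40.28

N = 12052; weights Wₕ = Nₕ/N = (0.5061, 0.4939).
x̄_st = Σ Wₕ·x̄ₕ = 0.5061·48.09 + 0.4939·32.28 ≈ 40.2808...
→ 40.28.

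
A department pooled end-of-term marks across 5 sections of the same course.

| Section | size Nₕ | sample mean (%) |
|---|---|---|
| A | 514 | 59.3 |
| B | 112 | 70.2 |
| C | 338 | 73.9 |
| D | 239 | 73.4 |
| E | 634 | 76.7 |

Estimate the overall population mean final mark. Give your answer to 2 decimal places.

70.49

N = 1837; weights Wₕ = Nₕ/N = (0.2798, 0.0610, 0.1840, 0.1301, 0.3451).
x̄_st = Σ Wₕ·x̄ₕ = 0.2798·59.3 + 0.0610·70.2 + 0.1840·73.9 + 0.1301·73.4 + 0.3451·76.7 ≈ 70.4906...
→ 70.49.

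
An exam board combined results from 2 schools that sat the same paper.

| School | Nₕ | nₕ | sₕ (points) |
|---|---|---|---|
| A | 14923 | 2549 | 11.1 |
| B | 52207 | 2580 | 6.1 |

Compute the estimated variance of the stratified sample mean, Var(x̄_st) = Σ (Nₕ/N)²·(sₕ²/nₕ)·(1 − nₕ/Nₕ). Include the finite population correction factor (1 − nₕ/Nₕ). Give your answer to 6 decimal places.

N = 67130; Wₕ = Nₕ/N.
school A: (14923/67130)²·11.1²/2549·(1 − 2549/14923) = 0.001980656
school B: (52207/67130)²·6.1²/2580·(1 − 2580/52207) = 0.008291888
Sum = 0.010272544 → 0.010273.

0.010273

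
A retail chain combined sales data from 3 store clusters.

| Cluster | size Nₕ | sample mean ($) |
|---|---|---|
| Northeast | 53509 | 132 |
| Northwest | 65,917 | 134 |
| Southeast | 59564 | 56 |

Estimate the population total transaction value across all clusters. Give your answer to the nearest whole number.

Estimate total by summing Nₕ·x̄ₕ over strata.
53509·132 + 65917·134 + 59564·56 = 7063188 + 8832878 + 3335584 = 19231650.

19231650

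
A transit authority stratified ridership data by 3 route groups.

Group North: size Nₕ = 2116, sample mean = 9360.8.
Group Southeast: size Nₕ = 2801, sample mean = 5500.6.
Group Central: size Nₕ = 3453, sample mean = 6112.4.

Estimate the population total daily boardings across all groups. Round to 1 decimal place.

Population total = Σ Nₕ·x̄ₕ (each stratum's size times its mean).
2116·9360.8 + 2801·5500.6 + 3453·6112.4 = 19807452.8 + 15407180.6 + 21106117.2 = 56320750.6.

56320750.6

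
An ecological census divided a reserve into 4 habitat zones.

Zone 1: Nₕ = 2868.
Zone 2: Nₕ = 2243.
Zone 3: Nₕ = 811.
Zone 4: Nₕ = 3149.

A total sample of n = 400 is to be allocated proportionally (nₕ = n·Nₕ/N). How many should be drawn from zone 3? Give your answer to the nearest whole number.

N = 2868 + 2243 + 811 + 3149 = 9071.
n_3 = 400·811/9071 = 35.762... → 36.

36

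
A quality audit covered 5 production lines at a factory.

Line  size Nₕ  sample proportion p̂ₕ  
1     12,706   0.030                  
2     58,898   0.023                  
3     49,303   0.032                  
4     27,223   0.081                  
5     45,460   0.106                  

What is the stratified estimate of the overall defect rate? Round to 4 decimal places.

0.0534

N = 12706 + 58898 + 49303 + 27223 + 45460 = 193590.
Overall proportion = Σ (Nₕ/N)·p̂ₕ.
Σ Nₕp̂ₕ = 381.18 + 1354.654 + 1577.696 + 2205.063 + 4818.76 = 10337.353.
10337.353 / 193590 = 0.053398... → 0.0534.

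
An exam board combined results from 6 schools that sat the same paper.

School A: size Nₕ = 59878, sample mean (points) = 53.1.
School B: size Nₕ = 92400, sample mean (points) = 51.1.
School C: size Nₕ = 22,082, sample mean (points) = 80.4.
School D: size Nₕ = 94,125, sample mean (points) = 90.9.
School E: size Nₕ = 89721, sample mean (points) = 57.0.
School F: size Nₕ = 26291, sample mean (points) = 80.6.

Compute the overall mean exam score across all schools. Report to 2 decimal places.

66.23

N = 384497; weights Wₕ = Nₕ/N = (0.1557, 0.2403, 0.0574, 0.2448, 0.2333, 0.0684).
x̄_st = Σ Wₕ·x̄ₕ = 0.1557·53.1 + 0.2403·51.1 + 0.0574·80.4 + 0.2448·90.9 + 0.2333·57.0 + 0.0684·80.6 ≈ 66.2311...
→ 66.23.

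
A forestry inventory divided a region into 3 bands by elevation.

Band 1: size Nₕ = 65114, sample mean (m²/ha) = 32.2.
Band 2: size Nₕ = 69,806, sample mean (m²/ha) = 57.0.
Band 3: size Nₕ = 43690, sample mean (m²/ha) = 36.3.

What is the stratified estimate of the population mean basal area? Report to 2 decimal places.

42.90

N = 65114 + 69806 + 43690 = 178610.
Weight each subgroup mean by Nₕ/N and sum.
Σ Nₕx̄ₕ = 65114·32.2 + 69806·57.0 + 43690·36.3 = 2096670.8 + 3978942 + 1585947 = 7661559.8.
Divide by N: 7661559.8 / 178610 = 42.8955... → 42.90.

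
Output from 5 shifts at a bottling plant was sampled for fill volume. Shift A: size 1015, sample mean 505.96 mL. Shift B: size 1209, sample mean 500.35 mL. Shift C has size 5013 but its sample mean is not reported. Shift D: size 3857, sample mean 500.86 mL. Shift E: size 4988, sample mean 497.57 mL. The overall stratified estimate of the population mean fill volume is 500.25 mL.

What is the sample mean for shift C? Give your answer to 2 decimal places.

Σ Nₕx̄ₕ = N·μ, so 5013·x̄_C = 16082·500.25 − (1015·505.96 + 1209·500.35 + 3857·500.86 + 4988·497.57).
= 8045020.5 − 5532168.73 = 2512851.77.
x̄_C = 2512851.77 / 5013 = 501.2671... → 501.27.

501.27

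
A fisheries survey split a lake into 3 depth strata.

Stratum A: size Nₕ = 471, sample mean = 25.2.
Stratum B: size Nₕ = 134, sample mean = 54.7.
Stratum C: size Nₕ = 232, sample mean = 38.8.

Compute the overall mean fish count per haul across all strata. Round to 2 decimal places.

33.69

x̄_st = (Σ Nₕx̄ₕ) / (Σ Nₕ) = (471·25.2 + 134·54.7 + 232·38.8) / 837
= 28200.6 / 837 = 33.6925... → 33.69.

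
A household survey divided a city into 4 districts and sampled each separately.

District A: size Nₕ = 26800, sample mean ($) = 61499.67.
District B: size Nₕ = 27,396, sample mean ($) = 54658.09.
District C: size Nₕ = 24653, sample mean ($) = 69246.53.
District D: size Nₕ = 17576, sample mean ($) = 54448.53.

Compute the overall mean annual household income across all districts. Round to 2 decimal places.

60251.24

x̄_st = (Σ Nₕx̄ₕ) / (Σ Nₕ) = (26800·61499.67 + 27396·54658.09 + 24653·69246.53 + 17576·54448.53) / 96425
= 5809726257.01 / 96425 = 60251.2446... → 60251.24.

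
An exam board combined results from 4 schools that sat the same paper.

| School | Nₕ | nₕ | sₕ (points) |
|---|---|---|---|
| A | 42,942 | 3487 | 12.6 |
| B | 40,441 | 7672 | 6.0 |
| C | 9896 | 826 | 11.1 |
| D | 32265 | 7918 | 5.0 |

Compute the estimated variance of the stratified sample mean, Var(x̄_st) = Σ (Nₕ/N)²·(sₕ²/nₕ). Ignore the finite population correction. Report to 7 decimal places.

0.0069490

N = 125544; Wₕ = Nₕ/N.
school A: (42942/125544)²·12.6²/3487 = 0.0053267431
school B: (40441/125544)²·6.0²/7672 = 0.0004869067
school C: (9896/125544)²·11.1²/826 = 0.0009268157
school D: (32265/125544)²·5.0²/7918 = 0.0002085431
Sum = 0.0069490086 → 0.0069490.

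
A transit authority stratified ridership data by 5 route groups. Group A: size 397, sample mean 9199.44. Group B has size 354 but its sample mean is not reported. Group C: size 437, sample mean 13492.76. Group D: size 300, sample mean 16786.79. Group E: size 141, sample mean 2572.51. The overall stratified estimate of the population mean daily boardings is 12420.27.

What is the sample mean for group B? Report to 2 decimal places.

N = 397 + 354 + 437 + 300 + 141 = 1629.
Overall total = μ·N = 12420.27·1629 = 20232619.83.
Subtract the known strata: 397·9199.44 + 437·13492.76 + 300·16786.79 + 141·2572.51 = 14947274.71.
Remaining total for group B: 20232619.83 − 14947274.71 = 5285345.12.
Divide by its size: 5285345.12 / 354 = 14930.3534... → 14930.35.

14930.35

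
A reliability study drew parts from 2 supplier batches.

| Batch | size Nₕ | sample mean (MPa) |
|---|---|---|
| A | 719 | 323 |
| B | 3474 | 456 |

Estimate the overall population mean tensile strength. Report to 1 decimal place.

433.2

x̄_st = (Σ Nₕx̄ₕ) / (Σ Nₕ) = (719·323 + 3474·456) / 4193
= 1816381 / 4193 = 433.194... → 433.2.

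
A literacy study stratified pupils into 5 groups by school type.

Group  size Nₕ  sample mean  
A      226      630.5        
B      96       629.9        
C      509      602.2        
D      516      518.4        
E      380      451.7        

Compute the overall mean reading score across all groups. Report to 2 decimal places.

549.29

x̄_st = (Σ Nₕx̄ₕ) / (Σ Nₕ) = (226·630.5 + 96·629.9 + 509·602.2 + 516·518.4 + 380·451.7) / 1727
= 948623.6 / 1727 = 549.2899... → 549.29.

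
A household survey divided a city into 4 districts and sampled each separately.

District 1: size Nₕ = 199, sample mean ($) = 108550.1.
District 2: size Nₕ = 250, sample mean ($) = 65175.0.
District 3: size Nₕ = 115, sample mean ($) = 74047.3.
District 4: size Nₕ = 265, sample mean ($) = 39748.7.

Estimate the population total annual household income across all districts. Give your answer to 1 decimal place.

Population total = Σ Nₕ·x̄ₕ (each stratum's size times its mean).
199·108550.1 + 250·65175.0 + 115·74047.3 + 265·39748.7 = 21601469.9 + 16293750 + 8515439.5 + 10533405.5 = 56944064.9.

56944064.9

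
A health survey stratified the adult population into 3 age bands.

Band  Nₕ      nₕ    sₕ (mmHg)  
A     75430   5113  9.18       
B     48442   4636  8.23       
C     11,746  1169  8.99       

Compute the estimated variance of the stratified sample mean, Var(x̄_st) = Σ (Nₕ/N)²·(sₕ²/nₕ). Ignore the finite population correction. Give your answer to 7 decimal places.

N = 135618; Wₕ = Nₕ/N.
band A: (75430/135618)²·9.18²/5113 = 0.0050987429
band B: (48442/135618)²·8.23²/4636 = 0.0018640850
band C: (11746/135618)²·8.99²/1169 = 0.0005186211
Sum = 0.0074814490 → 0.0074814.

0.0074814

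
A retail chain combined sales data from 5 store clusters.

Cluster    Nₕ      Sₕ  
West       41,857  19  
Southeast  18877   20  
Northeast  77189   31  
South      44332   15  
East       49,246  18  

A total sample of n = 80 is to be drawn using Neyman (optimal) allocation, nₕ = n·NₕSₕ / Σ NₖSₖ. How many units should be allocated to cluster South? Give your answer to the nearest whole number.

Σ NₕSₕ = 41857·19 + 18877·20 + 77189·31 + 44332·15 + 49246·18 = 5117090.
Share for South: 664980/5117090 = 0.12995.
n_South = 80 × 0.12995 = 10.396... → 10.

10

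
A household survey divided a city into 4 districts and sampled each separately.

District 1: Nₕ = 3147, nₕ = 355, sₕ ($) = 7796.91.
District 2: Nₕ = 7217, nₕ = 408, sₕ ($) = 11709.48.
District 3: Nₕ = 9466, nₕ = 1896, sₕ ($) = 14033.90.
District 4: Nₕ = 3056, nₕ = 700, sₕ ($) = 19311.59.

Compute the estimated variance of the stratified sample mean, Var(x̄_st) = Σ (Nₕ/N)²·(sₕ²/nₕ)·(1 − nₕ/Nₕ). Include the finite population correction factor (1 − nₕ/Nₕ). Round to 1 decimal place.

N = 22886. Term for each stratum: Wₕ²sₕ²/nₕ·(1−nₕ/Nₕ).
Var(x̄_st) = 2872.6920 + 31529.3710 + 14211.5358 + 7323.6381 = 55937.2369 → 55937.2.

55937.2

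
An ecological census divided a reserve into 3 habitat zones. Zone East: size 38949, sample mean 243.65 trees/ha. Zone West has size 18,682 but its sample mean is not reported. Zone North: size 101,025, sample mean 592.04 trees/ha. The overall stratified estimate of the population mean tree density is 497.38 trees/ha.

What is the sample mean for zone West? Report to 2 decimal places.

514.48

N = 38949 + 18682 + 101025 = 158656.
Overall total = μ·N = 497.38·158656 = 78912321.28.
Subtract the known strata: 38949·243.65 + 101025·592.04 = 69300764.85.
Remaining total for zone West: 78912321.28 − 69300764.85 = 9611556.43.
Divide by its size: 9611556.43 / 18682 = 514.4822... → 514.48.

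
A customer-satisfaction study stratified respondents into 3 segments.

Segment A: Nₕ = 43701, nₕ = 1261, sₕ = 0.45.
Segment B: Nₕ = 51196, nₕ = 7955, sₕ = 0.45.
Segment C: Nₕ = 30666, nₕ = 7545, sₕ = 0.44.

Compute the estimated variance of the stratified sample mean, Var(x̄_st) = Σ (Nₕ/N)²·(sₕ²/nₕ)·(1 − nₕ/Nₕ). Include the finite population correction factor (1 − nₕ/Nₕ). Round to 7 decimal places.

N = 125563. Term for each stratum: Wₕ²sₕ²/nₕ·(1−nₕ/Nₕ).
Var(x̄_st) = 0.0000188909 + 0.0000035743 + 0.0000011539 = 0.0000236192 → 0.0000236.

0.0000236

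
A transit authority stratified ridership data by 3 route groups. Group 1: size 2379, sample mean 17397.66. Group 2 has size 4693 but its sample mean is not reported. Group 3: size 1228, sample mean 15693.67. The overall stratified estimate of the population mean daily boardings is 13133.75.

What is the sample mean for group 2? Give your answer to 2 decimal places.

10302.42

N = 2379 + 4693 + 1228 = 8300.
Overall total = μ·N = 13133.75·8300 = 109010125.
Subtract the known strata: 2379·17397.66 + 1228·15693.67 = 60660859.9.
Remaining total for group 2: 109010125 − 60660859.9 = 48349265.1.
Divide by its size: 48349265.1 / 4693 = 10302.4217... → 10302.42.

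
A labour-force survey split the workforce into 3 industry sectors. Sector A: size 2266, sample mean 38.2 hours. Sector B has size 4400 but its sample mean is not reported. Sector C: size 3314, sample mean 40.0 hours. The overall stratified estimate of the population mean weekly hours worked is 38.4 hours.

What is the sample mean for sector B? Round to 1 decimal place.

37.3

N = 2266 + 4400 + 3314 = 9980.
Overall total = μ·N = 38.4·9980 = 383232.
Subtract the known strata: 2266·38.2 + 3314·40.0 = 219121.2.
Remaining total for sector B: 383232 − 219121.2 = 164110.8.
Divide by its size: 164110.8 / 4400 = 37.298... → 37.3.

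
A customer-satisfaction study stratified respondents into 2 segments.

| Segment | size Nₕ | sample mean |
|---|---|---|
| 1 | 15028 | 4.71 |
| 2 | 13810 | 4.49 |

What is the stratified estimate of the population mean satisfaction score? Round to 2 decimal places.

4.60

x̄_st = (Σ Nₕx̄ₕ) / (Σ Nₕ) = (15028·4.71 + 13810·4.49) / 28838
= 132788.78 / 28838 = 4.6046... → 4.60.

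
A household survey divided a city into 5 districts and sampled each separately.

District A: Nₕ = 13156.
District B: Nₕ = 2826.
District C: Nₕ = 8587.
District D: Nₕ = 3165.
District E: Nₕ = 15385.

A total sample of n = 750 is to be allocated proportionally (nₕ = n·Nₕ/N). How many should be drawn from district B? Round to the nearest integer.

49

N = 13156 + 2826 + 8587 + 3165 + 15385 = 43119.
n_B = 750·2826/43119 = 49.155... → 49.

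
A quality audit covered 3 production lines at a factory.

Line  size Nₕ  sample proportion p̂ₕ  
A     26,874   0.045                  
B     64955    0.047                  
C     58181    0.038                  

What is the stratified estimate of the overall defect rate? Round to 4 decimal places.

0.0432

Wₕ = Nₕ/N with N = 150010: 0.1791, 0.4330, 0.3878.
p̂_st = 0.1791·0.045 + 0.4330·0.047 + 0.3878·0.038 ≈ 0.043151... → 0.0432.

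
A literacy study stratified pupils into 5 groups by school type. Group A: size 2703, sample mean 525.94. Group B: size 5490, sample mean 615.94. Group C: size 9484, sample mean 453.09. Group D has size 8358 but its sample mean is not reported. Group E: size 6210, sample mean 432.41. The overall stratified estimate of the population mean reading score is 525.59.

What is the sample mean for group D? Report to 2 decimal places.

617.63

Σ Nₕx̄ₕ = N·μ, so 8358·x̄_D = 32245·525.59 − (2703·525.94 + 5490·615.94 + 9484·453.09 + 6210·432.41).
= 16947649.55 − 11785498.08 = 5162151.47.
x̄_D = 5162151.47 / 8358 = 617.6300... → 617.63.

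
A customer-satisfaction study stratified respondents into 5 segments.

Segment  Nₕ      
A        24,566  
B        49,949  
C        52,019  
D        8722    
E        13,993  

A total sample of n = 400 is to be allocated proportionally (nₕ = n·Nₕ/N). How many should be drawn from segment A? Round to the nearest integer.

Share of segment A = 24566/149249 = 0.16460.
Allocate 400 × 0.16460 = 65.839... → 66.

66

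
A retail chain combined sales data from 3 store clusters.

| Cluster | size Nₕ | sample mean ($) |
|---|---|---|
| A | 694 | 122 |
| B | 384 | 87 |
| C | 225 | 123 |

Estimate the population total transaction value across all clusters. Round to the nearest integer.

Population total = Σ Nₕ·x̄ₕ (each stratum's size times its mean).
694·122 + 384·87 + 225·123 = 84668 + 33408 + 27675 = 145751.

145751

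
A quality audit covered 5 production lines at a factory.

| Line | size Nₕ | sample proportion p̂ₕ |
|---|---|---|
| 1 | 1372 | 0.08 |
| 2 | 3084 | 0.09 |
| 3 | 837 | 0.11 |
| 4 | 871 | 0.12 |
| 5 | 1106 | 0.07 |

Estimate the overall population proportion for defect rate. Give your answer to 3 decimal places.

Wₕ = Nₕ/N with N = 7270: 0.1887, 0.4242, 0.1151, 0.1198, 0.1521.
p̂_st = 0.1887·0.08 + 0.4242·0.09 + 0.1151·0.11 + 0.1198·0.12 + 0.1521·0.07 ≈ 0.09097... → 0.091.

0.091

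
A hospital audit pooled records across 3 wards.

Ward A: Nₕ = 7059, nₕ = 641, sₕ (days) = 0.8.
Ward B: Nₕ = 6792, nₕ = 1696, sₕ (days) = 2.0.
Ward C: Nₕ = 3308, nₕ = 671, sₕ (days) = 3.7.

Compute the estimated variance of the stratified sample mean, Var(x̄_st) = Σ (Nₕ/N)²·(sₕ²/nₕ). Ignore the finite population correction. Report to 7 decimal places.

N = 17159; Wₕ = Nₕ/N.
ward A: (7059/17159)²·0.8²/641 = 0.0001689757
ward B: (6792/17159)²·2.0²/1696 = 0.0003695265
ward C: (3308/17159)²·3.7²/671 = 0.0007582772
Sum = 0.0012967794 → 0.0012968.

0.0012968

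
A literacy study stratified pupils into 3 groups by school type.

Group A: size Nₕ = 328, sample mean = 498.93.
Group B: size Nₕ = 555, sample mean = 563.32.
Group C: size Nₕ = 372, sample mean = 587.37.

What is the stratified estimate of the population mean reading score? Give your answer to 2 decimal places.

N = 1255; weights Wₕ = Nₕ/N = (0.2614, 0.4422, 0.2964).
x̄_st = Σ Wₕ·x̄ₕ = 0.2614·498.93 + 0.4422·563.32 + 0.2964·587.37 ≈ 553.6201...
→ 553.62.

553.62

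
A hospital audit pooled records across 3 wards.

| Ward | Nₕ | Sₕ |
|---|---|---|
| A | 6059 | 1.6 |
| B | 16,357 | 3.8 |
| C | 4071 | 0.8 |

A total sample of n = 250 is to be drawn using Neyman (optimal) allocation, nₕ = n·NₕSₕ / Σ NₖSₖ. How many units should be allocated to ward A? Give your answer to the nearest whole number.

A: NₕSₕ = 6059·1.6 = 9694.4
B: NₕSₕ = 16357·3.8 = 62156.6
C: NₕSₕ = 4071·0.8 = 3256.8
Σ NₕSₕ = 75107.8.
n_A = 250·9694.4/75107.8 = 32.268... → 32.

32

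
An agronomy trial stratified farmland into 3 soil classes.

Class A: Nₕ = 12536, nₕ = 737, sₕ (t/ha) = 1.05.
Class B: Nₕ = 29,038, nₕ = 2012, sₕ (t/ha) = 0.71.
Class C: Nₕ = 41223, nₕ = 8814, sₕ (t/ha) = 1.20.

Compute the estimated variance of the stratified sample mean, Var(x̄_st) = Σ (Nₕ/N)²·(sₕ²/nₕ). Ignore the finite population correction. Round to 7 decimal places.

0.0001056

N = 82797. Term for each stratum: Wₕ²sₕ²/nₕ.
Var(x̄_st) = 0.0000342926 + 0.0000308172 + 0.0000404985 = 0.0001056083 → 0.0001056.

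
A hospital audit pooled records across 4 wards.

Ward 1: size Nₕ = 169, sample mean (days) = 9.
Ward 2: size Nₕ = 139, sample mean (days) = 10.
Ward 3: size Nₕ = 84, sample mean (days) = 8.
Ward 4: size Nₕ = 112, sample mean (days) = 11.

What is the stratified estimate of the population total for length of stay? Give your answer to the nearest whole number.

Estimate total by summing Nₕ·x̄ₕ over strata.
169·9 + 139·10 + 84·8 + 112·11 = 1521 + 1390 + 672 + 1232 = 4815.

4815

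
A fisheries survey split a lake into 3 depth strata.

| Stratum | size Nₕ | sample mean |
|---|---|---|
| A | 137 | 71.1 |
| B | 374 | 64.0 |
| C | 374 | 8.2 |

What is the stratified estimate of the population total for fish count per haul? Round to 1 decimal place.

Population total = Σ Nₕ·x̄ₕ (each stratum's size times its mean).
137·71.1 + 374·64.0 + 374·8.2 = 9740.7 + 23936 + 3066.8 = 36743.5.

36743.5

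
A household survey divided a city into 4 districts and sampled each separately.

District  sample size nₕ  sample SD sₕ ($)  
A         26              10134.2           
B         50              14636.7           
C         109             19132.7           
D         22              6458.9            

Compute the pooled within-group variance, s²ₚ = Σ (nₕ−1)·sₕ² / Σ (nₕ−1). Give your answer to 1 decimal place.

263426277.7

Degrees of freedom: 25 + 49 + 108 + 21 = 203.
Σ(nₕ−1)sₕ² = 25·102702009.64 + 49·214232986.89 + 108·366060209.29 + 21·41717389.21 = 53475534375.34.
s²ₚ = 53475534375.34 / 203 = 263426277.711... → 263426277.7.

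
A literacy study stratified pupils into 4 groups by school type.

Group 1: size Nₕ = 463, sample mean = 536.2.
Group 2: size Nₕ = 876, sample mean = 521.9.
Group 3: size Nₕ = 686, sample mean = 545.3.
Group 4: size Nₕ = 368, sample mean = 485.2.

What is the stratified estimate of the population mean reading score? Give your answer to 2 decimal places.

525.73

x̄_st = (Σ Nₕx̄ₕ) / (Σ Nₕ) = (463·536.2 + 876·521.9 + 686·545.3 + 368·485.2) / 2393
= 1258074.4 / 2393 = 525.7310... → 525.73.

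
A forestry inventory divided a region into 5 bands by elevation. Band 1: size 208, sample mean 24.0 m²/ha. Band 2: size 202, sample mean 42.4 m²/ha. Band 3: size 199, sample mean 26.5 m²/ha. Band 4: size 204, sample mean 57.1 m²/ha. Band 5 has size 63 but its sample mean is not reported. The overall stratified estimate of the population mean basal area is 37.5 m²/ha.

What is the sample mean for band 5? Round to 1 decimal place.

37.6

N = 208 + 202 + 199 + 204 + 63 = 876.
Overall total = μ·N = 37.5·876 = 32850.
Subtract the known strata: 208·24.0 + 202·42.4 + 199·26.5 + 204·57.1 = 30478.7.
Remaining total for band 5: 32850 − 30478.7 = 2371.3.
Divide by its size: 2371.3 / 63 = 37.640... → 37.6.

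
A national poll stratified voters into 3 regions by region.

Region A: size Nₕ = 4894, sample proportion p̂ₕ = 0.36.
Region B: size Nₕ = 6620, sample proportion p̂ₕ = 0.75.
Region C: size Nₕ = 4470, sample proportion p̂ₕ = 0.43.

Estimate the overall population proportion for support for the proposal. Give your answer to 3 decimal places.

0.541

Wₕ = Nₕ/N with N = 15984: 0.3062, 0.4142, 0.2797.
p̂_st = 0.3062·0.36 + 0.4142·0.75 + 0.2797·0.43 ≈ 0.54110... → 0.541.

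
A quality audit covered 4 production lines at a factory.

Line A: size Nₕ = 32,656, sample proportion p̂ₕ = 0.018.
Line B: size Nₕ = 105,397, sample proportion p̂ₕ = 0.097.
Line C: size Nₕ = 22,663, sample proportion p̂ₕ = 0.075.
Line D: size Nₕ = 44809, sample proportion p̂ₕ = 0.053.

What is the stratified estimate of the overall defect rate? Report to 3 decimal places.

Wₕ = Nₕ/N with N = 205525: 0.1589, 0.5128, 0.1103, 0.2180.
p̂_st = 0.1589·0.018 + 0.5128·0.097 + 0.1103·0.075 + 0.2180·0.053 ≈ 0.07243... → 0.072.

0.072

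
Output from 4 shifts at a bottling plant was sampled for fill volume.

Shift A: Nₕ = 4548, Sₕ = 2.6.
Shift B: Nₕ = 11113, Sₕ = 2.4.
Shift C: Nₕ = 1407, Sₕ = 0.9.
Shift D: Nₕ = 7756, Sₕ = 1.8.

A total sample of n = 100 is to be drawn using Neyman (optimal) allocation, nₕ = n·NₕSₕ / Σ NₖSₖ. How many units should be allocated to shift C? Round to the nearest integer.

2

Σ NₕSₕ = 4548·2.6 + 11113·2.4 + 1407·0.9 + 7756·1.8 = 53723.1.
Share for C: 1266.3/53723.1 = 0.02357.
n_C = 100 × 0.02357 = 2.357... → 2.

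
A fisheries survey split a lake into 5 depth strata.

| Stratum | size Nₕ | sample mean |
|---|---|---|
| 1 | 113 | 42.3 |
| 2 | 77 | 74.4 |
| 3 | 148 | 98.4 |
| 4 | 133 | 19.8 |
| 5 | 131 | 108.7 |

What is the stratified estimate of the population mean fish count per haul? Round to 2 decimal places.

69.68

N = 113 + 77 + 148 + 133 + 131 = 602.
Overall mean = Σ (Nₕ/N)·x̄ₕ — weight by population share, not a simple average.
Σ Nₕx̄ₕ = 113·42.3 + 77·74.4 + 148·98.4 + 133·19.8 + 131·108.7 = 4779.9 + 5728.8 + 14563.2 + 2633.4 + 14239.7 = 41945.
Divide by N: 41945 / 602 = 69.6761... → 69.68.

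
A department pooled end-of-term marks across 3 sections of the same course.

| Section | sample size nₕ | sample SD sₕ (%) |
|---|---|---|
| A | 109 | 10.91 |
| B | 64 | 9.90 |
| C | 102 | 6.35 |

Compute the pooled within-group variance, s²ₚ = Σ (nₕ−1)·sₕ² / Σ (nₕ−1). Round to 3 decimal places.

84.935

Degrees of freedom: 108 + 63 + 101 = 272.
Σ(nₕ−1)sₕ² = 108·119.0281 + 63·98.01 + 101·40.3225 = 23102.2373.
s²ₚ = 23102.2373 / 272 = 84.93470... → 84.935.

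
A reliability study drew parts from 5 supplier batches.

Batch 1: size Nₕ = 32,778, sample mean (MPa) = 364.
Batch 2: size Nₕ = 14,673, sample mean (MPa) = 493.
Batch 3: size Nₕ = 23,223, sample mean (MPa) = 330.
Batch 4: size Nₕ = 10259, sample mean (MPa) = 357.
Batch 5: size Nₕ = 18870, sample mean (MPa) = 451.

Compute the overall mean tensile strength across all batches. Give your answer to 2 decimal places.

N = 32778 + 14673 + 23223 + 10259 + 18870 = 99803.
Overall mean = Σ (Nₕ/N)·x̄ₕ — weight by population share, not a simple average.
Σ Nₕx̄ₕ = 32778·364 + 14673·493 + 23223·330 + 10259·357 + 18870·451 = 11931192 + 7233789 + 7663590 + 3662463 + 8510370 = 39001404.
Divide by N: 39001404 / 99803 = 390.7839... → 390.78.

390.78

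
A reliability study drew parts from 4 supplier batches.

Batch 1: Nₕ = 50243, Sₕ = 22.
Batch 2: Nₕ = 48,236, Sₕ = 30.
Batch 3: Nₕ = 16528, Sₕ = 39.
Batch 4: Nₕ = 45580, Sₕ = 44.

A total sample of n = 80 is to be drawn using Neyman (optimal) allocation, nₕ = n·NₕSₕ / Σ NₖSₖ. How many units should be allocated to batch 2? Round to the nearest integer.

1: NₕSₕ = 50243·22 = 1105346
2: NₕSₕ = 48236·30 = 1447080
3: NₕSₕ = 16528·39 = 644592
4: NₕSₕ = 45580·44 = 2005520
Σ NₕSₕ = 5202538.
n_2 = 80·1447080/5202538 = 22.252... → 22.

22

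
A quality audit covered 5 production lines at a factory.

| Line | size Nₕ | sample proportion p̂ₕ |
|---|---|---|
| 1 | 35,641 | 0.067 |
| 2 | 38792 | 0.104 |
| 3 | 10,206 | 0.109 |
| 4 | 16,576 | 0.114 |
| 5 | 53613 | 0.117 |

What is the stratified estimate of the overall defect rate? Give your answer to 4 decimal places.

0.1014

N = 35641 + 38792 + 10206 + 16576 + 53613 = 154828.
Overall proportion = Σ (Nₕ/N)·p̂ₕ.
Σ Nₕp̂ₕ = 2387.947 + 4034.368 + 1112.454 + 1889.664 + 6272.721 = 15697.154.
15697.154 / 154828 = 0.101384... → 0.1014.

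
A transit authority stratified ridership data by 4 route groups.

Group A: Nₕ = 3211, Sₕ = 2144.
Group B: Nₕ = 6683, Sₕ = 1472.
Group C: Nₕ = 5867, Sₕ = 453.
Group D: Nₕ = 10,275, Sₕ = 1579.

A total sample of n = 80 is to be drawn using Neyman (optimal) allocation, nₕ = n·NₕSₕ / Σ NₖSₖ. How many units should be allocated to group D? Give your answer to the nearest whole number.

36

Σ NₕSₕ = 3211·2144 + 6683·1472 + 5867·453 + 10275·1579 = 35603736.
Share for D: 16224225/35603736 = 0.45569.
n_D = 80 × 0.45569 = 36.455... → 36.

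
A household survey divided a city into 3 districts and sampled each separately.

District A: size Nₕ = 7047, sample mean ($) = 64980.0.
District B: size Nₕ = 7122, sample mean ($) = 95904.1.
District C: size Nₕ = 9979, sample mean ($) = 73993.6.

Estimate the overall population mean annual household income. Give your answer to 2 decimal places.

N = 7047 + 7122 + 9979 = 24148.
Overall mean = Σ (Nₕ/N)·x̄ₕ — weight by population share, not a simple average.
Σ Nₕx̄ₕ = 7047·64980.0 + 7122·95904.1 + 9979·73993.6 = 457914060 + 683029000.2 + 738382134.4 = 1879325194.6.
Divide by N: 1879325194.6 / 24148 = 77825.2938... → 77825.29.

77825.29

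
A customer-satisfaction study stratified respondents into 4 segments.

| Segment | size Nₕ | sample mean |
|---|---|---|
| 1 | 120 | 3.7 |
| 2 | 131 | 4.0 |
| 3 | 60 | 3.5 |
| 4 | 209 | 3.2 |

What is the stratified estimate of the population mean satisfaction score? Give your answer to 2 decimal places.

3.55

N = 520; weights Wₕ = Nₕ/N = (0.2308, 0.2519, 0.1154, 0.4019).
x̄_st = Σ Wₕ·x̄ₕ = 0.2308·3.7 + 0.2519·4.0 + 0.1154·3.5 + 0.4019·3.2 ≈ 3.5515...
→ 3.55.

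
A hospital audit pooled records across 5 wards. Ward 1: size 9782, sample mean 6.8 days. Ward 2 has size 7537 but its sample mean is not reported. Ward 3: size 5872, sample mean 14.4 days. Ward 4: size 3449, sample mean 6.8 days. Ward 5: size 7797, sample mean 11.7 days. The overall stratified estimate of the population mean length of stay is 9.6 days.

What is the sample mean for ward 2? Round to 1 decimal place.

8.6

Σ Nₕx̄ₕ = N·μ, so 7537·x̄_2 = 34437·9.6 − (9782·6.8 + 5872·14.4 + 3449·6.8 + 7797·11.7).
= 330595.2 − 265752.5 = 64842.7.
x̄_2 = 64842.7 / 7537 = 8.603... → 8.6.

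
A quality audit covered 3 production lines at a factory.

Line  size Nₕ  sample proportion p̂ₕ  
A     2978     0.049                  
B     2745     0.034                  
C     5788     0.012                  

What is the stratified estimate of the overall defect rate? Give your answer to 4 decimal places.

0.0268

N = 2978 + 2745 + 5788 = 11511.
Overall proportion = Σ (Nₕ/N)·p̂ₕ.
Σ Nₕp̂ₕ = 145.922 + 93.33 + 69.456 = 308.708.
308.708 / 11511 = 0.026819... → 0.0268.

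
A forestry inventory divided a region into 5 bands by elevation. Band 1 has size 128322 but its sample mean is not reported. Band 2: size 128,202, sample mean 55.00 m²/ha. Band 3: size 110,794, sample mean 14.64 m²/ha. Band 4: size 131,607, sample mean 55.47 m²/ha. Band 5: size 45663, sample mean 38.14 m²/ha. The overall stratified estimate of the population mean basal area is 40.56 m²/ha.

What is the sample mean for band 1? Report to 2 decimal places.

34.08

Σ Nₕx̄ₕ = N·μ, so 128322·x̄_1 = 544588·40.56 − (128202·55.00 + 110794·14.64 + 131607·55.47 + 45663·38.14).
= 22088489.28 − 17714961.27 = 4373528.01.
x̄_1 = 4373528.01 / 128322 = 34.0824... → 34.08.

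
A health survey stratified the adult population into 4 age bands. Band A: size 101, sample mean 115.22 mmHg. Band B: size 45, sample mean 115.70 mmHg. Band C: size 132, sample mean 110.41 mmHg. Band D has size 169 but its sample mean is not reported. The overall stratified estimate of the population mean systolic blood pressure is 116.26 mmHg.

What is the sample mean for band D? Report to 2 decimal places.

121.60

Σ Nₕx̄ₕ = N·μ, so 169·x̄_D = 447·116.26 − (101·115.22 + 45·115.70 + 132·110.41).
= 51968.22 − 31417.84 = 20550.38.
x̄_D = 20550.38 / 169 = 121.5999... → 121.60.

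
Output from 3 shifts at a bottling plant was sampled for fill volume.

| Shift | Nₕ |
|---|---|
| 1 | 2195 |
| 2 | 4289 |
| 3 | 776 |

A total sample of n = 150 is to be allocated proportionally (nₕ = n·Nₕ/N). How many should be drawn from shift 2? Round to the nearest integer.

Share of shift 2 = 4289/7260 = 0.59077.
Allocate 150 × 0.59077 = 88.616... → 89.

89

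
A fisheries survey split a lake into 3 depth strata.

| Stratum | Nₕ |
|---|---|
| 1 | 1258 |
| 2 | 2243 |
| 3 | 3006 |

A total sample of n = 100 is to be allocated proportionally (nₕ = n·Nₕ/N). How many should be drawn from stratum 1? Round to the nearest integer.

Share of stratum 1 = 1258/6507 = 0.19333.
Allocate 100 × 0.19333 = 19.333... → 19.

19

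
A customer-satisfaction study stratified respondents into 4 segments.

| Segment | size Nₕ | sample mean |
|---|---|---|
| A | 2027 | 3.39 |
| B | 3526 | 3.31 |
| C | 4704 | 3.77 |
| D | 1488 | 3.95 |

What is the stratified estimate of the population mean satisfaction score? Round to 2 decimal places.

x̄_st = (Σ Nₕx̄ₕ) / (Σ Nₕ) = (2027·3.39 + 3526·3.31 + 4704·3.77 + 1488·3.95) / 11745
= 42154.27 / 11745 = 3.5891... → 3.59.

3.59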